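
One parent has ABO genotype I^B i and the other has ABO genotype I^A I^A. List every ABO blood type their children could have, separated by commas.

Gametes from I^B i × I^A I^A give offspring ABO genotypes I^A I^B, I^A i, i.e. phenotypes A, AB.

A, AB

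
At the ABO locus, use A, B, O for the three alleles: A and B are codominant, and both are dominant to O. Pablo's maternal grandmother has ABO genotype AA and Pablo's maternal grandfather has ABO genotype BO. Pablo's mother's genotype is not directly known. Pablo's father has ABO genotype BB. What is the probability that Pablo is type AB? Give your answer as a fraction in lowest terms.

1/2

Pablo's mother's ABO genotype from AA × BO: 1/2 AB, 1/2 AO.
Crossing each possibility with the father BB and summing P(type AB): 1/2·1/2 + 1/2·1/2 = 1/2.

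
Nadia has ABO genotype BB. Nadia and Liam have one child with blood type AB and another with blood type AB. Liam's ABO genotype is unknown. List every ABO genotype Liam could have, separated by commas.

For each candidate genotype of Liam, check whether crossing it with BB can produce every observed child phenotype.
  AA → possible child types {AB} ✓
  AB → possible child types {B, AB} ✓
  AO → possible child types {B, AB} ✓
  BB → possible child types {B} ✗
  BO → possible child types {B} ✗
  OO → possible child types {B} ✗

AA, AB, AO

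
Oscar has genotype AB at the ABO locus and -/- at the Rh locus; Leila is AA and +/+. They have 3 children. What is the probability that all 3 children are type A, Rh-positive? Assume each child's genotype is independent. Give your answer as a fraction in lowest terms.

ABO cross AB × AA → 1/2 A, 1/2 AB.
Rh cross -/- × +/+ → 1 Rh+; so P(type A, Rh-positive) = 1/2 × 1 = 1/2 per child.
All 3 independent: (1/2)^3 = 1/8.

1/8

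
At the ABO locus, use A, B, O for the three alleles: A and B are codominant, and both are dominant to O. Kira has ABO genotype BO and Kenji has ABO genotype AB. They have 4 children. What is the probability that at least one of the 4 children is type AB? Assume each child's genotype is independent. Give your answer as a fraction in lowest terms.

ABO cross BO × AB → 1/4 A, 1/2 B, 1/4 AB.
So P(type AB) = 1/4 per child.
P(none) = (3/4)^4 = 81/256; P(at least one) = 1 − 81/256 = 175/256.

175/256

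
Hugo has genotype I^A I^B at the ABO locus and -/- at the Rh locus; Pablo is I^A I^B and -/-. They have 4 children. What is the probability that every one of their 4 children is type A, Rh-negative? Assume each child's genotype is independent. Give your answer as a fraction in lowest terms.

1/256

ABO cross I^A I^B × I^A I^B → 1/4 A, 1/4 B, 1/2 AB.
Rh cross -/- × -/- → 1 Rh-; so P(type A, Rh-negative) = 1/4 × 1 = 1/4 per child.
All 4 independent: (1/4)^4 = 1/256.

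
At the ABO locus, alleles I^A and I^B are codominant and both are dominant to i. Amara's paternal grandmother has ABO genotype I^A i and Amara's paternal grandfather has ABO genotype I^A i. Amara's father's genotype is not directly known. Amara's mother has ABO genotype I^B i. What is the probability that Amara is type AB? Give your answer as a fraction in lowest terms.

Amara's father's ABO genotype from I^A i × I^A i: 1/4 I^A I^A, 1/2 I^A i, 1/4 i i.
Crossing each possibility with the mother I^B i and summing P(type AB): 1/4·1/2 + 1/2·1/4 + 1/4·0 = 1/4.

1/4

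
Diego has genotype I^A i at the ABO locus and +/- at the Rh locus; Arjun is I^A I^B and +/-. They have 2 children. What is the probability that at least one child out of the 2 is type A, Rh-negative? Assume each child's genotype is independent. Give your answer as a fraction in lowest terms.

ABO cross I^A i × I^A I^B → 1/2 A, 1/4 B, 1/4 AB.
Rh cross +/- × +/- → 3/4 Rh+, 1/4 Rh-; so P(type A, Rh-negative) = 1/2 × 1/4 = 1/8 per child.
P(none) = (7/8)^2 = 49/64; P(at least one) = 1 − 49/64 = 15/64.

15/64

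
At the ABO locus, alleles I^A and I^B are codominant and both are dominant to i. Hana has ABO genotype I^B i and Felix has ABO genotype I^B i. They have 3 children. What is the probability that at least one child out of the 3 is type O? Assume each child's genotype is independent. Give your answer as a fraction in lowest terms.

37/64

ABO cross I^B i × I^B i → 1/4 O, 3/4 B.
So P(type O) = 1/4 per child.
P(none) = (3/4)^3 = 27/64; P(at least one) = 1 − 27/64 = 37/64.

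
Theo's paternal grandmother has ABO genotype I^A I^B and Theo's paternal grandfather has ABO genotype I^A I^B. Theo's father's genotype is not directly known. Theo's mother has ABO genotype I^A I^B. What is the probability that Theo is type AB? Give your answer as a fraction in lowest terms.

Theo's father's ABO genotype from I^A I^B × I^A I^B: 1/4 I^A I^A, 1/2 I^A I^B, 1/4 I^B I^B.
Crossing each possibility with the mother I^A I^B and summing P(type AB): 1/4·1/2 + 1/2·1/2 + 1/4·1/2 = 1/2.

1/2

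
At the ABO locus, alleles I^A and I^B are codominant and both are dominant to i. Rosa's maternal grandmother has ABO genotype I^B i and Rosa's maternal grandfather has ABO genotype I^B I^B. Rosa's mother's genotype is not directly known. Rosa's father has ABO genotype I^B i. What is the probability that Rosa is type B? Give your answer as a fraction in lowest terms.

7/8

Rosa's mother's ABO genotype from I^B i × I^B I^B: 1/2 I^B I^B, 1/2 I^B i.
Crossing each possibility with the father I^B i and summing P(type B): 1/2·1 + 1/2·3/4 = 7/8.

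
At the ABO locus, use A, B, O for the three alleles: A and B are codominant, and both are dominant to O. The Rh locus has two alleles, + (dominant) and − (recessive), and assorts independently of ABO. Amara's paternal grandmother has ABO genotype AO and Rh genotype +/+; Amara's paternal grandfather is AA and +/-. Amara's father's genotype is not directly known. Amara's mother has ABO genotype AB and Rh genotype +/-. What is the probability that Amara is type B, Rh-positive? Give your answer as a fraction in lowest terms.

7/64

Amara's father's ABO genotype from AO × AA: 1/2 AA, 1/2 AO.
Crossing each possibility with the mother AB and summing P(type B): 1/2·0 + 1/2·1/4 = 1/8.
Similarly for Rh via the father's Rh distribution: P(Rh+) = 7/8.
Independent loci: 1/8 × 7/8 = 7/64.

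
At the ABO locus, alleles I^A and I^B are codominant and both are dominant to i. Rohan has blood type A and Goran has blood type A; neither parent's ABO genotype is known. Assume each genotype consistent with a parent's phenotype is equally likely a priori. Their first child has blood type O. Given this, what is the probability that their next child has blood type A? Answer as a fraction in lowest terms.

3/4

Possible genotypes: Rohan ∈ {I^A I^A, I^A i}; Goran ∈ {I^A I^A, I^A i}.
Weight each parental genotype pair by prior × P(type-O child):
  I^A i × I^A i: posterior weight 1; P(next child type A) = 3/4.
Weighted sum = 3/4.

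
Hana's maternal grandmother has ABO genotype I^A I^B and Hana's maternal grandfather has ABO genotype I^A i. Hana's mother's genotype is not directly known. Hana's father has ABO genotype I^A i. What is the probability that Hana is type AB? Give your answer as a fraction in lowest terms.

1/8

Hana's mother's ABO genotype from I^A I^B × I^A i: 1/4 I^A I^A, 1/4 I^A I^B, 1/4 I^A i, 1/4 I^B i.
Crossing each possibility with the father I^A i and summing P(type AB): 1/4·0 + 1/4·1/4 + 1/4·0 + 1/4·1/4 = 1/8.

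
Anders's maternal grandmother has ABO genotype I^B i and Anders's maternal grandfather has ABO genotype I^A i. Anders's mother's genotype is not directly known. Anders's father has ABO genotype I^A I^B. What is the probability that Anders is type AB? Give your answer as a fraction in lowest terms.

1/4

Anders's mother's ABO genotype from I^B i × I^A i: 1/4 I^A I^B, 1/4 I^A i, 1/4 I^B i, 1/4 i i.
Crossing each possibility with the father I^A I^B and summing P(type AB): 1/4·1/2 + 1/4·1/4 + 1/4·1/4 + 1/4·0 = 1/4.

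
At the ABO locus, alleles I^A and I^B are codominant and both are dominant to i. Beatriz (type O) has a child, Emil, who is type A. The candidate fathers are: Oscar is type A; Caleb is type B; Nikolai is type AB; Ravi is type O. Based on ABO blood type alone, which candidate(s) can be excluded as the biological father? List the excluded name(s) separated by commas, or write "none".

Caleb, Ravi

A candidate is excluded only if no genotype consistent with his phenotype could produce a type A child with a type O mother.
Caleb (type B): no genotype consistent with that phenotype can produce a type-A child with a type-O mother.
Ravi (type O): no genotype consistent with that phenotype can produce a type-A child with a type-O mother.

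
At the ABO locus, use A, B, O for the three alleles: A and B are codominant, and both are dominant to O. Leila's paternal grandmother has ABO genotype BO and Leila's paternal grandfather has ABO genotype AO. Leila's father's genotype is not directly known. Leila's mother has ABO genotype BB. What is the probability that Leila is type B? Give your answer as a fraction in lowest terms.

3/4

Leila's father's ABO genotype from BO × AO: 1/4 AB, 1/4 AO, 1/4 BO, 1/4 OO.
Crossing each possibility with the mother BB and summing P(type B): 1/4·1/2 + 1/4·1/2 + 1/4·1 + 1/4·1 = 3/4.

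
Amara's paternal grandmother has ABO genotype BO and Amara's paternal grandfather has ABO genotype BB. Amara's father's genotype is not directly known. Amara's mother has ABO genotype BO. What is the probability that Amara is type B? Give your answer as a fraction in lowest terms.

7/8

Amara's father's ABO genotype from BO × BB: 1/2 BB, 1/2 BO.
Crossing each possibility with the mother BO and summing P(type B): 1/2·1 + 1/2·3/4 = 7/8.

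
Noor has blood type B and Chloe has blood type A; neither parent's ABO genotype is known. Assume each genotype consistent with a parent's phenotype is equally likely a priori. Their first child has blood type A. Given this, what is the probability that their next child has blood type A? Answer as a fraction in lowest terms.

Possible genotypes: Noor ∈ {BB, BO}; Chloe ∈ {AA, AO}.
Weight each parental genotype pair by prior × P(type-A child):
  BO × AA: posterior weight 2/3; P(next child type A) = 1/2.
  BO × AO: posterior weight 1/3; P(next child type A) = 1/4.
Weighted sum = 5/12.

5/12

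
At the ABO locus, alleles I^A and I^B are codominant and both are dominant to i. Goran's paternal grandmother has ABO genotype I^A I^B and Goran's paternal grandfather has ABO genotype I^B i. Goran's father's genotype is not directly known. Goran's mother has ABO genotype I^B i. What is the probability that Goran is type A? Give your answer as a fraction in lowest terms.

1/8

Goran's father's ABO genotype from I^A I^B × I^B i: 1/4 I^A I^B, 1/4 I^A i, 1/4 I^B I^B, 1/4 I^B i.
Crossing each possibility with the mother I^B i and summing P(type A): 1/4·1/4 + 1/4·1/4 + 1/4·0 + 1/4·0 = 1/8.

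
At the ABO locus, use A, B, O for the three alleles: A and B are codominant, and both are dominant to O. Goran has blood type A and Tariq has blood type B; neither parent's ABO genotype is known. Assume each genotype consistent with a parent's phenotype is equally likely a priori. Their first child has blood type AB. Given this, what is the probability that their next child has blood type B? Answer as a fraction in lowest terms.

Possible genotypes: Goran ∈ {AA, AO}; Tariq ∈ {BB, BO}.
Weight each parental genotype pair by prior × P(type-AB child):
  AA × BB: posterior weight 4/9; P(next child type B) = 0.
  AA × BO: posterior weight 2/9; P(next child type B) = 0.
  AO × BB: posterior weight 2/9; P(next child type B) = 1/2.
  AO × BO: posterior weight 1/9; P(next child type B) = 1/4.
Weighted sum = 5/36.

5/36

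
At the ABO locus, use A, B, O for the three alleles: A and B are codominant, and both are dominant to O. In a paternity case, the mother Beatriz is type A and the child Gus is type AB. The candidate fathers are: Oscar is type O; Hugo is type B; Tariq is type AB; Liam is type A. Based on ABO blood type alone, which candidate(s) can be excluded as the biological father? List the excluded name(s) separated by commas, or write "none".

Oscar, Liam

A candidate is excluded only if no genotype consistent with his phenotype could produce a type AB child with a type A mother.
Oscar (type O): no genotype consistent with that phenotype can produce a type-AB child with a type-A mother.
Liam (type A): no genotype consistent with that phenotype can produce a type-AB child with a type-A mother.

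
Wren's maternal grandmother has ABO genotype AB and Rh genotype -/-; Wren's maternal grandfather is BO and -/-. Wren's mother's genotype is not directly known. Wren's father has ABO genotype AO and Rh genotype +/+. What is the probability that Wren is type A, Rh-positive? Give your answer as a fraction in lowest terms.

Wren's mother's ABO genotype from AB × BO: 1/4 AB, 1/4 AO, 1/4 BB, 1/4 BO.
Crossing each possibility with the father AO and summing P(type A): 1/4·1/2 + 1/4·3/4 + 1/4·0 + 1/4·1/4 = 3/8.
Similarly for Rh via the mother's Rh distribution: P(Rh+) = 1.
Independent loci: 3/8 × 1 = 3/8.

3/8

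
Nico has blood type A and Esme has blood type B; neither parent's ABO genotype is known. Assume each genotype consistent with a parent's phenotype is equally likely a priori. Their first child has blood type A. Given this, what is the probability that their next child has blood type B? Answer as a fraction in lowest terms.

1/12

Possible genotypes: Nico ∈ {I^A I^A, I^A i}; Esme ∈ {I^B I^B, I^B i}.
Weight each parental genotype pair by prior × P(type-A child):
  I^A I^A × I^B i: posterior weight 2/3; P(next child type B) = 0.
  I^A i × I^B i: posterior weight 1/3; P(next child type B) = 1/4.
Weighted sum = 1/12.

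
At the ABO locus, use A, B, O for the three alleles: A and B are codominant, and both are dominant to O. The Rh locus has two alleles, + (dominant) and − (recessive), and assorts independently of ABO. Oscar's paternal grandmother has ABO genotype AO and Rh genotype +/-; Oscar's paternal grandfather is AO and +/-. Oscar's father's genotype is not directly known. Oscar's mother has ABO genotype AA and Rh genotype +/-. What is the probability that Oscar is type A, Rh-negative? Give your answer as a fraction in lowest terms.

1/4

Oscar's father's ABO genotype from AO × AO: 1/4 AA, 1/2 AO, 1/4 OO.
Crossing each possibility with the mother AA and summing P(type A): 1/4·1 + 1/2·1 + 1/4·1 = 1.
Similarly for Rh via the father's Rh distribution: P(Rh-) = 1/4.
Independent loci: 1 × 1/4 = 1/4.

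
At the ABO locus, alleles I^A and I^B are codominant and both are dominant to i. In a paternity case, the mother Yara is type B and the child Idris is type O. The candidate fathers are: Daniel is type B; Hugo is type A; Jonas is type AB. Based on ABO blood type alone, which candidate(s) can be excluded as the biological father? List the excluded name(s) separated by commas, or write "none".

Jonas

A candidate is excluded only if no genotype consistent with his phenotype could produce a type O child with a type B mother.
Jonas (type AB): no genotype consistent with that phenotype can produce a type-O child with a type-B mother.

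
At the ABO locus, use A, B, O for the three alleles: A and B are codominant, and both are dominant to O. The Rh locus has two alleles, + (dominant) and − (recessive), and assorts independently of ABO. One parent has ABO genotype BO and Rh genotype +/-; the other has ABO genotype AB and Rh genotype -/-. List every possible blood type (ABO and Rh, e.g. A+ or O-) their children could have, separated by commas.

Gametes from BO × AB give offspring ABO genotypes AB, AO, BB, BO, i.e. phenotypes A, B, AB.
Rh cross +/- × -/- → phenotypes Rh+, Rh-.
Combining independently: A+, A-, B+, B-, AB+, AB-.

A+, A-, B+, B-, AB+, AB-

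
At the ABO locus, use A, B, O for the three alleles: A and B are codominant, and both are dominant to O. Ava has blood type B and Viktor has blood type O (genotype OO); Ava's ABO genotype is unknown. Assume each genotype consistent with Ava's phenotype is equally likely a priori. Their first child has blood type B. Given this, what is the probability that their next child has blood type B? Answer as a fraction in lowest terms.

5/6

Possible genotypes: Ava ∈ {BB, BO}; Viktor ∈ {OO}.
Weight each parental genotype pair by prior × P(type-B child):
  BB × OO: posterior weight 2/3; P(next child type B) = 1.
  BO × OO: posterior weight 1/3; P(next child type B) = 1/2.
Weighted sum = 5/6.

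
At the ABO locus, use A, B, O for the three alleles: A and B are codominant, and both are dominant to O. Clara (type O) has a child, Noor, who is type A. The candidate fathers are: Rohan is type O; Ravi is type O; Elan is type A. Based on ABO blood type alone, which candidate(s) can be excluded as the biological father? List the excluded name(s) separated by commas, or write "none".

A candidate is excluded only if no genotype consistent with his phenotype could produce a type A child with a type O mother.
Rohan (type O): no genotype consistent with that phenotype can produce a type-A child with a type-O mother.
Ravi (type O): no genotype consistent with that phenotype can produce a type-A child with a type-O mother.

Rohan, Ravi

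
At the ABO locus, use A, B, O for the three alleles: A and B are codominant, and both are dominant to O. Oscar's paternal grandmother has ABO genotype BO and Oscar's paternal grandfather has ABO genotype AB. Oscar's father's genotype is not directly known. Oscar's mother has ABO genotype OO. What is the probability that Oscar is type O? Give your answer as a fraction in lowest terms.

1/4

Oscar's father's ABO genotype from BO × AB: 1/4 AB, 1/4 AO, 1/4 BB, 1/4 BO.
Crossing each possibility with the mother OO and summing P(type O): 1/4·0 + 1/4·1/2 + 1/4·0 + 1/4·1/2 = 1/4.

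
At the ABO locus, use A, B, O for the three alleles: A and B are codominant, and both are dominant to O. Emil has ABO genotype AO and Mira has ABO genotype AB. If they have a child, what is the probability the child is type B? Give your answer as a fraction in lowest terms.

ABO cross AO × AB → offspring phenotypes: 1/2 A, 1/4 B, 1/4 AB.
So P(type B) = 1/4.

1/4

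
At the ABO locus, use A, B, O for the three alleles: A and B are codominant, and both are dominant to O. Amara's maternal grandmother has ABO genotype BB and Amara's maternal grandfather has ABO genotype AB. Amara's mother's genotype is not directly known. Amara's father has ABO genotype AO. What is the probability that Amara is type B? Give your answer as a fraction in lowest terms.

Amara's mother's ABO genotype from BB × AB: 1/2 AB, 1/2 BB.
Crossing each possibility with the father AO and summing P(type B): 1/2·1/4 + 1/2·1/2 = 3/8.

3/8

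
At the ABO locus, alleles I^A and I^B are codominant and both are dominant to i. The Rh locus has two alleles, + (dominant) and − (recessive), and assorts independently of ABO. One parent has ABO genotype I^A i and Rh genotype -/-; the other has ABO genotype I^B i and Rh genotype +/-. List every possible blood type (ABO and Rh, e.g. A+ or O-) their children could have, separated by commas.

O+, O-, A+, A-, B+, B-, AB+, AB-

Gametes from I^A i × I^B i give offspring ABO genotypes I^A I^B, I^A i, I^B i, i i, i.e. phenotypes O, A, B, AB.
Rh cross -/- × +/- → phenotypes Rh+, Rh-.
Combining independently: O+, O-, A+, A-, B+, B-, AB+, AB-.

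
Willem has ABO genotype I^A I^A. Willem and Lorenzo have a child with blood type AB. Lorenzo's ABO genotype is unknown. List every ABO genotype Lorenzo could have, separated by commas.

I^A I^B, I^B I^B, I^B i

For each candidate genotype of Lorenzo, check whether crossing it with I^A I^A can produce every observed child phenotype.
  I^A I^A → possible child types {A} ✗
  I^A I^B → possible child types {A, AB} ✓
  I^A i → possible child types {A} ✗
  I^B I^B → possible child types {AB} ✓
  I^B i → possible child types {A, AB} ✓
  i i → possible child types {A} ✗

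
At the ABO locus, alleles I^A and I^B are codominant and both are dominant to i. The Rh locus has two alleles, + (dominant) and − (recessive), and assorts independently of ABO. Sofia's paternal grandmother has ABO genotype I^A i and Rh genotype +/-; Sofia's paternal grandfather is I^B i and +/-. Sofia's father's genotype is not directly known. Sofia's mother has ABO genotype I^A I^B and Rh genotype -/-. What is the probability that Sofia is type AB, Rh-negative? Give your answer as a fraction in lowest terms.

1/8

Sofia's father's ABO genotype from I^A i × I^B i: 1/4 I^A I^B, 1/4 I^A i, 1/4 I^B i, 1/4 i i.
Crossing each possibility with the mother I^A I^B and summing P(type AB): 1/4·1/2 + 1/4·1/4 + 1/4·1/4 + 1/4·0 = 1/4.
Similarly for Rh via the father's Rh distribution: P(Rh-) = 1/2.
Independent loci: 1/4 × 1/2 = 1/8.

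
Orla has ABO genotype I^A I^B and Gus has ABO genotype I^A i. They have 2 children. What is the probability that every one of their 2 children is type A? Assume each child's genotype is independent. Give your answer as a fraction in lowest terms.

ABO cross I^A I^B × I^A i → 1/2 A, 1/4 B, 1/4 AB.
So P(type A) = 1/2 per child.
All 2 independent: (1/2)^2 = 1/4.

1/4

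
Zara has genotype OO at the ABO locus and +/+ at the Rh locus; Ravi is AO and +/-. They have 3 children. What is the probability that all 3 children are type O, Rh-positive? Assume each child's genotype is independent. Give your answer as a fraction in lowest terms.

ABO cross OO × AO → 1/2 O, 1/2 A.
Rh cross +/+ × +/- → 1 Rh+; so P(type O, Rh-positive) = 1/2 × 1 = 1/2 per child.
All 3 independent: (1/2)^3 = 1/8.

1/8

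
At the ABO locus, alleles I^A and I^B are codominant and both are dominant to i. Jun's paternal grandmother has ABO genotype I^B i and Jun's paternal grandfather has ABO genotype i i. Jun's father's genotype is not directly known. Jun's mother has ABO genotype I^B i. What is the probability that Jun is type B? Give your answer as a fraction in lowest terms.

5/8

Jun's father's ABO genotype from I^B i × i i: 1/2 I^B i, 1/2 i i.
Crossing each possibility with the mother I^B i and summing P(type B): 1/2·3/4 + 1/2·1/2 = 5/8.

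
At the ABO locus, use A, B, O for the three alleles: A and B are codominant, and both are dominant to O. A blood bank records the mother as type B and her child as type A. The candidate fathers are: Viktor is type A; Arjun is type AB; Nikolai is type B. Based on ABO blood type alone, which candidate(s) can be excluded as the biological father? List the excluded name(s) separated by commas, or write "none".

A candidate is excluded only if no genotype consistent with his phenotype could produce a type A child with a type B mother.
Nikolai (type B): no genotype consistent with that phenotype can produce a type-A child with a type-B mother.

Nikolai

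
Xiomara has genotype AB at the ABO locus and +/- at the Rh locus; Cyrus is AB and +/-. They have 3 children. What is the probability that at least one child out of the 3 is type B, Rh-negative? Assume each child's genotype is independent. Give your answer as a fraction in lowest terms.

721/4096

ABO cross AB × AB → 1/4 A, 1/4 B, 1/2 AB.
Rh cross +/- × +/- → 3/4 Rh+, 1/4 Rh-; so P(type B, Rh-negative) = 1/4 × 1/4 = 1/16 per child.
P(none) = (15/16)^3 = 3375/4096; P(at least one) = 1 − 3375/4096 = 721/4096.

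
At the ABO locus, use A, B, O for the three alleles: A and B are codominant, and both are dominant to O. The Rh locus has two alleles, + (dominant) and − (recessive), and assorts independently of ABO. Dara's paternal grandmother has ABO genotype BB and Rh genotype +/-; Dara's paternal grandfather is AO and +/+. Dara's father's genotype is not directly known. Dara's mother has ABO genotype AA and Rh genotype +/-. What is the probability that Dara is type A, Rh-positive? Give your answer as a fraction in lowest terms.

7/16

Dara's father's ABO genotype from BB × AO: 1/2 AB, 1/2 BO.
Crossing each possibility with the mother AA and summing P(type A): 1/2·1/2 + 1/2·1/2 = 1/2.
Similarly for Rh via the father's Rh distribution: P(Rh+) = 7/8.
Independent loci: 1/2 × 7/8 = 7/16.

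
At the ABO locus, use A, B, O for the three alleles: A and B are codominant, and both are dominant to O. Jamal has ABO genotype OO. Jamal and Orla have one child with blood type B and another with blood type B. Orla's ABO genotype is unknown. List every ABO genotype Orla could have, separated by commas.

AB, BB, BO

For each candidate genotype of Orla, check whether crossing it with OO can produce every observed child phenotype.
  AA → possible child types {A} ✗
  AB → possible child types {A, B} ✓
  AO → possible child types {O, A} ✗
  BB → possible child types {B} ✓
  BO → possible child types {O, B} ✓
  OO → possible child types {O} ✗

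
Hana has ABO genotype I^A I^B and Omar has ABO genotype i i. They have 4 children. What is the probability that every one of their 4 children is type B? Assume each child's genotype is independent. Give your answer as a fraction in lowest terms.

ABO cross I^A I^B × i i → 1/2 A, 1/2 B.
So P(type B) = 1/2 per child.
All 4 independent: (1/2)^4 = 1/16.

1/16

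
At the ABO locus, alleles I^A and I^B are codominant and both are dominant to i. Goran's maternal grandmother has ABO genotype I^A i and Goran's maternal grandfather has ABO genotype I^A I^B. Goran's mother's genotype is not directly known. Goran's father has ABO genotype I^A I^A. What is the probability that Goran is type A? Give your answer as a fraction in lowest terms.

Goran's mother's ABO genotype from I^A i × I^A I^B: 1/4 I^A I^A, 1/4 I^A I^B, 1/4 I^A i, 1/4 I^B i.
Crossing each possibility with the father I^A I^A and summing P(type A): 1/4·1 + 1/4·1/2 + 1/4·1 + 1/4·1/2 = 3/4.

3/4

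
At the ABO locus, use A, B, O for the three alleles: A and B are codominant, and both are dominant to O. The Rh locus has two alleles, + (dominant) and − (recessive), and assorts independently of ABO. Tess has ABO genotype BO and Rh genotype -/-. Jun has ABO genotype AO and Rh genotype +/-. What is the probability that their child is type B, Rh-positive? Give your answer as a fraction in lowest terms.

1/8

ABO cross BO × AO → offspring phenotypes: 1/4 O, 1/4 A, 1/4 B, 1/4 AB.
Rh cross -/- × +/- → 1/2 Rh+, 1/2 Rh-.
Independent loci: P(type B, Rh-positive) = 1/4 × 1/2 = 1/8.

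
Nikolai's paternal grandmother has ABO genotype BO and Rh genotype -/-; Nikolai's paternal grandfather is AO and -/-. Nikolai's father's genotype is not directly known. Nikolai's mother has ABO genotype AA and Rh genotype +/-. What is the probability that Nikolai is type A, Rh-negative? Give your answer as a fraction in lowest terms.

Nikolai's father's ABO genotype from BO × AO: 1/4 AB, 1/4 AO, 1/4 BO, 1/4 OO.
Crossing each possibility with the mother AA and summing P(type A): 1/4·1/2 + 1/4·1 + 1/4·1/2 + 1/4·1 = 3/4.
Similarly for Rh via the father's Rh distribution: P(Rh-) = 1/2.
Independent loci: 3/4 × 1/2 = 3/8.

3/8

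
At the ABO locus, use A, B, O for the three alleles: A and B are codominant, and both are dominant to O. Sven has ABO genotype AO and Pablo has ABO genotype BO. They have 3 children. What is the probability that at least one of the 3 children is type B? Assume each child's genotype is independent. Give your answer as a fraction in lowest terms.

ABO cross AO × BO → 1/4 O, 1/4 A, 1/4 B, 1/4 AB.
So P(type B) = 1/4 per child.
P(none) = (3/4)^3 = 27/64; P(at least one) = 1 − 27/64 = 37/64.

37/64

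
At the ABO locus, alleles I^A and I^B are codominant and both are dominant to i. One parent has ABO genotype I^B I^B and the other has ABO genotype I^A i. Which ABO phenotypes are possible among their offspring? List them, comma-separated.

B, AB

Gametes from I^B I^B × I^A i give offspring ABO genotypes I^A I^B, I^B i, i.e. phenotypes B, AB.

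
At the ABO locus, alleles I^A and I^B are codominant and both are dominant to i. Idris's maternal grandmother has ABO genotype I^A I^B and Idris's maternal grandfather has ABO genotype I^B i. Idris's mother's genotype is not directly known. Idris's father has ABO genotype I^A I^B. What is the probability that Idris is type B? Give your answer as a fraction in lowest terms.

Idris's mother's ABO genotype from I^A I^B × I^B i: 1/4 I^A I^B, 1/4 I^A i, 1/4 I^B I^B, 1/4 I^B i.
Crossing each possibility with the father I^A I^B and summing P(type B): 1/4·1/4 + 1/4·1/4 + 1/4·1/2 + 1/4·1/2 = 3/8.

3/8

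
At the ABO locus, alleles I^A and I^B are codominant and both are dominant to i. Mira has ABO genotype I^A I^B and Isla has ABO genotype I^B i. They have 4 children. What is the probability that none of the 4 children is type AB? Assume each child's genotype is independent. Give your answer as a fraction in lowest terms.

81/256

ABO cross I^A I^B × I^B i → 1/4 A, 1/2 B, 1/4 AB.
So P(type AB) = 1/4 per child.
P(not type AB) = 3/4 for one child; (3/4)^4 = 81/256.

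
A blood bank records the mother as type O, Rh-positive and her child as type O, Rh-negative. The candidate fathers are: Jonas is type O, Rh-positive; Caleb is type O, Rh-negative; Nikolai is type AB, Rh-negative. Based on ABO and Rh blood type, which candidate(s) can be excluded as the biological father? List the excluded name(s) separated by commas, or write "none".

A candidate is excluded only if no genotype consistent with his phenotype could produce a type O, Rh-negative child with a type O, Rh-positive mother.
Nikolai (type AB, Rh-): no genotype consistent with that phenotype can produce a type-O Rh- child with a type-O mother.

Nikolai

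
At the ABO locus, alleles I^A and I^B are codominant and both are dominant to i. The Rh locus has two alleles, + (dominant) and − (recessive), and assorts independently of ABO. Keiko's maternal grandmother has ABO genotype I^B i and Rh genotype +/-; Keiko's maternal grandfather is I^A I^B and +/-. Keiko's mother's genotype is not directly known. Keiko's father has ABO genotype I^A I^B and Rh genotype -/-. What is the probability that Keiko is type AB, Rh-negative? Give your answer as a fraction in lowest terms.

Keiko's mother's ABO genotype from I^B i × I^A I^B: 1/4 I^A I^B, 1/4 I^A i, 1/4 I^B I^B, 1/4 I^B i.
Crossing each possibility with the father I^A I^B and summing P(type AB): 1/4·1/2 + 1/4·1/4 + 1/4·1/2 + 1/4·1/4 = 3/8.
Similarly for Rh via the mother's Rh distribution: P(Rh-) = 1/2.
Independent loci: 3/8 × 1/2 = 3/16.

3/16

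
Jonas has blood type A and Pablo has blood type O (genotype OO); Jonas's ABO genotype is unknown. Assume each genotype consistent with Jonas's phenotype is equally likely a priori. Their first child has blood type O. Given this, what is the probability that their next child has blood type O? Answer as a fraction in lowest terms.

1/2

Possible genotypes: Jonas ∈ {AA, AO}; Pablo ∈ {OO}.
Weight each parental genotype pair by prior × P(type-O child):
  AO × OO: posterior weight 1; P(next child type O) = 1/2.
Weighted sum = 1/2.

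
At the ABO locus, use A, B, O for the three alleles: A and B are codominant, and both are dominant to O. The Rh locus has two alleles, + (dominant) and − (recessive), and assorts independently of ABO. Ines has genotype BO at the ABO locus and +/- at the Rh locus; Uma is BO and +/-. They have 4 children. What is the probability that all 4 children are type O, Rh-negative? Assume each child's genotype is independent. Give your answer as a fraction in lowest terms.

1/65536

ABO cross BO × BO → 1/4 O, 3/4 B.
Rh cross +/- × +/- → 3/4 Rh+, 1/4 Rh-; so P(type O, Rh-negative) = 1/4 × 1/4 = 1/16 per child.
All 4 independent: (1/16)^4 = 1/65536.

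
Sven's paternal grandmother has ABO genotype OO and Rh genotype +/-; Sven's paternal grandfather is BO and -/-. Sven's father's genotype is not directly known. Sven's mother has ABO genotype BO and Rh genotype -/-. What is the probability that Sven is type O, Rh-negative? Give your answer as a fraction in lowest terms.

Sven's father's ABO genotype from OO × BO: 1/2 BO, 1/2 OO.
Crossing each possibility with the mother BO and summing P(type O): 1/2·1/4 + 1/2·1/2 = 3/8.
Similarly for Rh via the father's Rh distribution: P(Rh-) = 3/4.
Independent loci: 3/8 × 3/4 = 9/32.

9/32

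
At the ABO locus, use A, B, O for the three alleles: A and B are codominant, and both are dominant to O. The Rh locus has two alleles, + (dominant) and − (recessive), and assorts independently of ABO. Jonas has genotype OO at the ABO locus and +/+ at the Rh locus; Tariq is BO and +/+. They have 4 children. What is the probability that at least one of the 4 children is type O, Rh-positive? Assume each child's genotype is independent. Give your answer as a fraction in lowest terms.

15/16

ABO cross OO × BO → 1/2 O, 1/2 B.
Rh cross +/+ × +/+ → 1 Rh+; so P(type O, Rh-positive) = 1/2 × 1 = 1/2 per child.
P(none) = (1/2)^4 = 1/16; P(at least one) = 1 − 1/16 = 15/16.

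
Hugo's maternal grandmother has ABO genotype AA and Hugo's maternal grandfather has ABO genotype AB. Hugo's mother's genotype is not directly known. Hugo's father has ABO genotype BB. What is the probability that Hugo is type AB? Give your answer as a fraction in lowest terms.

3/4

Hugo's mother's ABO genotype from AA × AB: 1/2 AA, 1/2 AB.
Crossing each possibility with the father BB and summing P(type AB): 1/2·1 + 1/2·1/2 = 3/4.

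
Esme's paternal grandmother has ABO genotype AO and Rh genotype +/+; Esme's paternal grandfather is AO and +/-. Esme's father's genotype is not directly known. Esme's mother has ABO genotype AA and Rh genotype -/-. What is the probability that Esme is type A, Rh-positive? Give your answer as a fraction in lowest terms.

3/4

Esme's father's ABO genotype from AO × AO: 1/4 AA, 1/2 AO, 1/4 OO.
Crossing each possibility with the mother AA and summing P(type A): 1/4·1 + 1/2·1 + 1/4·1 = 1.
Similarly for Rh via the father's Rh distribution: P(Rh+) = 3/4.
Independent loci: 1 × 3/4 = 3/4.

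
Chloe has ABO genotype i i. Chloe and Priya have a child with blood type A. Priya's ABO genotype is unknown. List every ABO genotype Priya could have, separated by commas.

I^A I^A, I^A I^B, I^A i

For each candidate genotype of Priya, check whether crossing it with i i can produce every observed child phenotype.
  I^A I^A → possible child types {A} ✓
  I^A I^B → possible child types {A, B} ✓
  I^A i → possible child types {O, A} ✓
  I^B I^B → possible child types {B} ✗
  I^B i → possible child types {O, B} ✗
  i i → possible child types {O} ✗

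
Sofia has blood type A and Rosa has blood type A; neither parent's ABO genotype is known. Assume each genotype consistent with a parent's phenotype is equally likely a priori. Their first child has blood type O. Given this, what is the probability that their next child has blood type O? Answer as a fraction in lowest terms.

Possible genotypes: Sofia ∈ {I^A I^A, I^A i}; Rosa ∈ {I^A I^A, I^A i}.
Weight each parental genotype pair by prior × P(type-O child):
  I^A i × I^A i: posterior weight 1; P(next child type O) = 1/4.
Weighted sum = 1/4.

1/4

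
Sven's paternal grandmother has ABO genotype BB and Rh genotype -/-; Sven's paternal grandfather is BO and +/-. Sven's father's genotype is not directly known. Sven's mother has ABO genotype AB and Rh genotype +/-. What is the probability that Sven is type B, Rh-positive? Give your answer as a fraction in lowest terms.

Sven's father's ABO genotype from BB × BO: 1/2 BB, 1/2 BO.
Crossing each possibility with the mother AB and summing P(type B): 1/2·1/2 + 1/2·1/2 = 1/2.
Similarly for Rh via the father's Rh distribution: P(Rh+) = 5/8.
Independent loci: 1/2 × 5/8 = 5/16.

5/16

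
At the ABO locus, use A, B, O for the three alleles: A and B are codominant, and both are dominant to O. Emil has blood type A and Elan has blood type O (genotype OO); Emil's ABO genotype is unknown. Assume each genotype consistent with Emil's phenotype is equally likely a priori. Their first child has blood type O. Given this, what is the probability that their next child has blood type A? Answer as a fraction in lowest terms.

Possible genotypes: Emil ∈ {AA, AO}; Elan ∈ {OO}.
Weight each parental genotype pair by prior × P(type-O child):
  AO × OO: posterior weight 1; P(next child type A) = 1/2.
Weighted sum = 1/2.

1/2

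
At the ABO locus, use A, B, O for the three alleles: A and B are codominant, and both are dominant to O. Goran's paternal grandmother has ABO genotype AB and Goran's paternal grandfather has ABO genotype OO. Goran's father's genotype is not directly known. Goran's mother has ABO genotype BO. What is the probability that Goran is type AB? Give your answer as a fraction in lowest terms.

1/8

Goran's father's ABO genotype from AB × OO: 1/2 AO, 1/2 BO.
Crossing each possibility with the mother BO and summing P(type AB): 1/2·1/4 + 1/2·0 = 1/8.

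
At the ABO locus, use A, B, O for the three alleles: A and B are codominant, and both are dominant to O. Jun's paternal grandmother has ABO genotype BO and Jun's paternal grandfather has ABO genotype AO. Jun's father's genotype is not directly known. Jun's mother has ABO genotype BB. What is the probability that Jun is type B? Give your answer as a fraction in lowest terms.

Jun's father's ABO genotype from BO × AO: 1/4 AB, 1/4 AO, 1/4 BO, 1/4 OO.
Crossing each possibility with the mother BB and summing P(type B): 1/4·1/2 + 1/4·1/2 + 1/4·1 + 1/4·1 = 3/4.

3/4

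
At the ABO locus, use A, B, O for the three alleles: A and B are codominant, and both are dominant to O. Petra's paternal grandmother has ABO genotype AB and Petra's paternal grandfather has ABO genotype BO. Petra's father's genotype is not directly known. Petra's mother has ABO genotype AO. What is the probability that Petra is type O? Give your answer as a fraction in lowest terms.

1/8

Petra's father's ABO genotype from AB × BO: 1/4 AB, 1/4 AO, 1/4 BB, 1/4 BO.
Crossing each possibility with the mother AO and summing P(type O): 1/4·0 + 1/4·1/4 + 1/4·0 + 1/4·1/4 = 1/8.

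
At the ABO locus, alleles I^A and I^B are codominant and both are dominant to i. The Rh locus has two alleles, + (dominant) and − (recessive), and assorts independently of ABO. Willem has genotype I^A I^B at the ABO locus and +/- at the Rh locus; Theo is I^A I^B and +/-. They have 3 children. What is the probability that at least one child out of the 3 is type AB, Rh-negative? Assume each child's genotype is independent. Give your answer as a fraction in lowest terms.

ABO cross I^A I^B × I^A I^B → 1/4 A, 1/4 B, 1/2 AB.
Rh cross +/- × +/- → 3/4 Rh+, 1/4 Rh-; so P(type AB, Rh-negative) = 1/2 × 1/4 = 1/8 per child.
P(none) = (7/8)^3 = 343/512; P(at least one) = 1 − 343/512 = 169/512.

169/512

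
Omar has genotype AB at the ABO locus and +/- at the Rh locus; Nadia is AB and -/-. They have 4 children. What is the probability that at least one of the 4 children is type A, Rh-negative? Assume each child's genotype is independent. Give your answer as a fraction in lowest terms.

ABO cross AB × AB → 1/4 A, 1/4 B, 1/2 AB.
Rh cross +/- × -/- → 1/2 Rh+, 1/2 Rh-; so P(type A, Rh-negative) = 1/4 × 1/2 = 1/8 per child.
P(none) = (7/8)^4 = 2401/4096; P(at least one) = 1 − 2401/4096 = 1695/4096.

1695/4096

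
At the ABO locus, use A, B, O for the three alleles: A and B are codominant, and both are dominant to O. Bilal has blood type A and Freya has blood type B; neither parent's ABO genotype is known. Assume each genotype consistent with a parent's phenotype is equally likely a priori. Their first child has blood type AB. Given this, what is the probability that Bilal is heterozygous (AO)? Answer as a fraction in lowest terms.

Possible genotypes: Bilal ∈ {AA, AO}; Freya ∈ {BB, BO}.
Weight each parental genotype pair by prior × P(type-AB child):
  AA × BB: posterior weight 4/9.
  AA × BO: posterior weight 2/9.
  AO × BB: posterior weight 2/9.
  AO × BO: posterior weight 1/9.
Sum the posterior weight over pairs where Bilal is AO: 1/3.

1/3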